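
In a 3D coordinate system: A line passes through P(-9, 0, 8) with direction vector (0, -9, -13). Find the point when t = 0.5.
P(0.5) = (-9 + 0(0.5), 0 + (-9)(0.5), 8 + (-13)(0.5)) = (-9, -4.5, 1.5)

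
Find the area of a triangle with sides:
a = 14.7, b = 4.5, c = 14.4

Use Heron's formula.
s = (a+b+c)/2 = (14.7+4.5+14.4)/2 = 16.8
A = √(s(s-a)(s-b)(s-c)) = √(16.8·2.1·12.3·2.4)
A = √1041.47 = 32.27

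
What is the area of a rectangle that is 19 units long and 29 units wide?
Area = length * width
Area = 19 * 29
Area = 551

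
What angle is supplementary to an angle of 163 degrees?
Supplementary angles sum to 180 degrees.
Other angle = 180 - 163
Other angle = 17 degrees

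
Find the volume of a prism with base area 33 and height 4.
Volume = base area * height
Volume = 33 * 4
Volume = 132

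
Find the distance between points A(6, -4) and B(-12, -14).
Using the distance formula: d = sqrt((x₂-x₁)² + (y₂-y₁)²)
dx = (-12) - 6 = -18
dy = (-14) - (-4) = -10
d = sqrt((-18)² + (-10)²) = sqrt(324 + 100) = sqrt(424) = 20.59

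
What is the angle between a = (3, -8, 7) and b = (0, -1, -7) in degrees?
a·b = -41, |a|² = 122, |b|² = 50
cos θ = -41/√6100 ≈ -0.525
θ ≈ 121.7°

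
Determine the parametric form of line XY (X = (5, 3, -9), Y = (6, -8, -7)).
Direction vector d = Y - X = (1, -11, 2)
x = 5 + t, y = 3 - 11t, z = -9 + 2t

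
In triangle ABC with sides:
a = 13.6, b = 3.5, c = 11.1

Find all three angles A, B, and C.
By the law of cosines:
cos(A) = (b² + c² - a²)/(2bc) = -0.637066  →  A = 129.6°
cos(B) = (a² + c² - b²)/(2ac) = 0.980127  →  B = 11.44°
cos(C) = (a² + b² - c²)/(2ab) = 0.777311  →  C = 38.98°
Check: A + B + C = 180.0° ✓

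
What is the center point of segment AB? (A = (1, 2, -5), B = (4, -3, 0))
Midpoint = ((1+4)/2, (2-3)/2, (-5+0)/2) = (2.5, -0.5, -2.5)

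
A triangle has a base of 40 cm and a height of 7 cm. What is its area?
Area = (1/2) * base * height
Area = (1/2) * 40 * 7
Area = 140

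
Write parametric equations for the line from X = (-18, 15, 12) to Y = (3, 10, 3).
Direction vector d = Y - X = (21, -5, -9)
x = -18 + 21t, y = 15 - 5t, z = 12 - 9t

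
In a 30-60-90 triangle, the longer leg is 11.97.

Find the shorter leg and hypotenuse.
In a 30-60-90 triangle, sides are in ratio 1 : √3 : 2.
Long leg = short leg·√3  →  short leg = 11.97/√3 = 6.911
Hypotenuse = 2·(short leg) = 2·11.97/√3 = 13.82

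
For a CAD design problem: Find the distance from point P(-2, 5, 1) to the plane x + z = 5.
d = |1(-2) + 0(5) + 1(1) - (5)| / √(1² + 0² + 1²) = 6/√2 = 4.243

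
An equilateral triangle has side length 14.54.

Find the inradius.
For an equilateral triangle, r = s/(2√3) where s is the side.
r = 14.54/(2√3) = 14.54/3.464102 = 4.197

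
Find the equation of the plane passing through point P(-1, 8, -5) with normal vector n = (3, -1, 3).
d = n·P = (3)(-1) + (-1)(8) + (3)(-5) = -26
Plane: 3x - y + 3z = -26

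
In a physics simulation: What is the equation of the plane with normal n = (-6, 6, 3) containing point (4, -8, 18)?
d = n·P = (-6)(4) + (6)(-8) + (3)(18) = -18
Plane: -6x + 6y + 3z = -18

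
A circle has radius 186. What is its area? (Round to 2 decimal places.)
Area = pi * r²
Area = pi * 186²
Area = pi * 34596
Area = 108686.54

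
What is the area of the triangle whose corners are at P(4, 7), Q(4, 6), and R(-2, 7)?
Using the coordinate formula: Area = (1/2)|x₁(y₂-y₃) + x₂(y₃-y₁) + x₃(y₁-y₂)|
Area = (1/2)|4(6-7) + 4(7-7) + (-2)(7-6)|
Area = (1/2)|4*(-1) + 4*0 + (-2)*1|
Area = (1/2)|(-4) + 0 + (-2)|
Area = (1/2)*6 = 3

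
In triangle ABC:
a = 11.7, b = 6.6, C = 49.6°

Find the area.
Using A = ½ab·sin(C):
A = ½·11.7·6.6·sin(49.6°) = ½·77.22·0.761538 = 29.4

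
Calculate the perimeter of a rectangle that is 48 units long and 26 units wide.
Perimeter = 2 * (length + width)
Perimeter = 2 * (48 + 26)
Perimeter = 2 * 74
Perimeter = 148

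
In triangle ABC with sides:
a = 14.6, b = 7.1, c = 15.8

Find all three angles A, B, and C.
By the law of cosines:
cos(A) = (b² + c² - a²)/(2bc) = 0.387279  →  A = 67.21°
cos(B) = (a² + c² - b²)/(2ac) = 0.893857  →  B = 26.64°
cos(C) = (a² + b² - c²)/(2ab) = 0.067191  →  C = 86.15°
Check: A + B + C = 180.0° ✓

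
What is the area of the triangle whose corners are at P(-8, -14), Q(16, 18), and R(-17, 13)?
Using the coordinate formula: Area = (1/2)|x₁(y₂-y₃) + x₂(y₃-y₁) + x₃(y₁-y₂)|
Area = (1/2)|(-8)(18-13) + 16(13-(-14)) + (-17)((-14)-18)|
Area = (1/2)|(-8)*5 + 16*27 + (-17)*(-32)|
Area = (1/2)|(-40) + 432 + 544|
Area = (1/2)*936 = 468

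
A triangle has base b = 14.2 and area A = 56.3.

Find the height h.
A = ½bh  →  h = 2A/b
h = 2·56.3/14.2 = 7.93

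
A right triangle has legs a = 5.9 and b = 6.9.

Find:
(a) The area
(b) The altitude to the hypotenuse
(a) Area = ½ab = ½·5.9·6.9 = 20.355
(b) Hypotenuse c = √(5.9² + 6.9²) = √82.42 = 9.07855
    Area = ½·c·h_c  →  h_c = 2·Area/c = 2·20.355/9.07855 = 4.484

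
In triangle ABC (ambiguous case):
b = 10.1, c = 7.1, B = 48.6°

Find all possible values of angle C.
sin(C)/c = sin(B)/b  →  sin(C) = c·sin(B)/b = 7.1·sin(48.6°)/10.1 = 0.527306
C₁ = arcsin(0.527306) = 31.82°,  C₂ = 180° - C₁ = 148.18°
Check C₂: A = 180° - 48.6° - 148.18° = -16.78° ≤ 0, rejected
C = 31.82° (one solution)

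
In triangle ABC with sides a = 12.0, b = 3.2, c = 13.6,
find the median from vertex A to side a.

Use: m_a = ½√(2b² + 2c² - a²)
m_a = ½√(2·3.2² + 2·13.6² - 12.0²)
m_a = ½√(20.48 + 369.92 - 144) = ½√246.4 = 7.849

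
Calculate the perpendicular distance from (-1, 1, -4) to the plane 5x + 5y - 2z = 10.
d = |5(-1) + 5(1) + (-2)(-4) - (10)| / √(5² + 5² + (-2)²) = 2/√54 = 0.2722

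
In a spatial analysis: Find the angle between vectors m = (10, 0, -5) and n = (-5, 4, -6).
m·n = -20, |m|² = 125, |n|² = 77
cos θ = -20/√9625 ≈ -0.2039
θ ≈ 101.8°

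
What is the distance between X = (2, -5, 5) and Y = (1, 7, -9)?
d = √[(-1)² + (12)² + (-14)²] = √341 = 18.47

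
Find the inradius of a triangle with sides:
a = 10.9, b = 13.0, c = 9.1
s = (a+b+c)/2 = (10.9+13.0+9.1)/2 = 16.5
Area = √(s(s-a)(s-b)(s-c)) = √(16.5·5.6·3.5·7.4) = 48.9199
r = Area/s = 48.9199/16.5 = 2.965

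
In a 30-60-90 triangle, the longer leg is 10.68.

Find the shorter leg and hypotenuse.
In a 30-60-90 triangle, sides are in ratio 1 : √3 : 2.
Long leg = short leg·√3  →  short leg = 10.68/√3 = 6.166
Hypotenuse = 2·(short leg) = 2·10.68/√3 = 12.33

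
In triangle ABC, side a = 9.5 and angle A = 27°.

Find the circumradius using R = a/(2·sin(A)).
R = a/(2·sin(A)) = 9.5/(2·sin(27°))
R = 9.5/(2·0.453990) = 9.5/0.907981 = 10.46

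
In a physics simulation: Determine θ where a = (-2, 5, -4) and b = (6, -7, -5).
a·b = -27, |a|² = 45, |b|² = 110
cos θ = -27/√4950 ≈ -0.3838
θ ≈ 112.6°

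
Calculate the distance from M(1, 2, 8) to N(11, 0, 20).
d = √[(10)² + (-2)² + (12)²] = √248 = 15.75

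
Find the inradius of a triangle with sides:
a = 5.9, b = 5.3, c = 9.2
s = (a+b+c)/2 = (5.9+5.3+9.2)/2 = 10.2
Area = √(s(s-a)(s-b)(s-c)) = √(10.2·4.3·4.9·1) = 14.6599
r = Area/s = 14.6599/10.2 = 1.437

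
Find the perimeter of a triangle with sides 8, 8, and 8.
Perimeter = sum of all sides
Perimeter = 8 + 8 + 8
Perimeter = 24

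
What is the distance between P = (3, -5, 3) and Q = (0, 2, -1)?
d = √[(-3)² + (7)² + (-4)²] = √74 = 8.602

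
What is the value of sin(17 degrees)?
sin(17 degrees) = 0.2924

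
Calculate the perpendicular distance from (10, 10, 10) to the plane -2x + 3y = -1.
d = |(-2)(10) + 3(10) + 0(10) - (-1)| / √((-2)² + 3² + 0²) = 11/√13 = 3.051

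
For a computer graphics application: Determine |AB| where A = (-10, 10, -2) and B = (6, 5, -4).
d = √[(16)² + (-5)² + (-2)²] = √285 = 16.88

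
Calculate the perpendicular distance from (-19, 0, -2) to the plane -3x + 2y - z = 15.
d = |(-3)(-19) + 2(0) + (-1)(-2) - (15)| / √((-3)² + 2² + (-1)²) = 44/√14 = 11.76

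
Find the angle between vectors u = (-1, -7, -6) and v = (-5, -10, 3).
u·v = 57, |u|² = 86, |v|² = 134
cos θ = 57/√11524 ≈ 0.531
θ ≈ 57.93°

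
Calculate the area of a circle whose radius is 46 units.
Area = pi * r²
Area = pi * 46²
Area = pi * 2116
Area = 6647.61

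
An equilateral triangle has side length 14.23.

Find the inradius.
For an equilateral triangle, r = s/(2√3) where s is the side.
r = 14.23/(2√3) = 14.23/3.464102 = 4.108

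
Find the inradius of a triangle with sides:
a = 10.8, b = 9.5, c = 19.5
s = (a+b+c)/2 = (10.8+9.5+19.5)/2 = 19.9
Area = √(s(s-a)(s-b)(s-c)) = √(19.9·9.1·10.4·0.4) = 27.4469
r = Area/s = 27.4469/19.9 = 1.379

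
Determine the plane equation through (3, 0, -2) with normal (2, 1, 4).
d = n·P = (2)(3) + (1)(0) + (4)(-2) = -2
Plane: 2x + y + 4z = -2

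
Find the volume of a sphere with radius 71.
Volume = (4/3) * pi * r³
Volume = (4/3) * pi * 71³
Volume = (4/3) * pi * 357911
Volume = 1499214.09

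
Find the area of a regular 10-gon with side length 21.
For a regular 10-gon with side length s = 21:
Apothem a = s / (2*tan(pi/10)) = 21 / (2*tan(pi/10)) ≈ 32.3157
Perimeter P = 10 * 21 = 210
Area = (1/2) * P * a = (1/2) * 210 * 32.3157 = 3393.15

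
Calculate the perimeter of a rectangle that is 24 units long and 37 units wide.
Perimeter = 2 * (length + width)
Perimeter = 2 * (24 + 37)
Perimeter = 2 * 61
Perimeter = 122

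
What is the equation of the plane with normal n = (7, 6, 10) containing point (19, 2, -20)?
d = n·P = (7)(19) + (6)(2) + (10)(-20) = -55
Plane: 7x + 6y + 10z = -55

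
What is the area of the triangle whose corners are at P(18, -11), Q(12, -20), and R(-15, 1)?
Using the coordinate formula: Area = (1/2)|x₁(y₂-y₃) + x₂(y₃-y₁) + x₃(y₁-y₂)|
Area = (1/2)|18((-20)-1) + 12(1-(-11)) + (-15)((-11)-(-20))|
Area = (1/2)|18*(-21) + 12*12 + (-15)*9|
Area = (1/2)|(-378) + 144 + (-135)|
Area = (1/2)*369 = 184.50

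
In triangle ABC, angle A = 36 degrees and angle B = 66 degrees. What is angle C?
Sum of angles in a triangle = 180 degrees
Third angle = 180 - 36 - 66
Third angle = 78 degrees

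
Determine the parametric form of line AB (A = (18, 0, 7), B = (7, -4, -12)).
Direction vector d = B - A = (-11, -4, -19)
x = 18 - 11t, y = 0 - 4t, z = 7 - 19t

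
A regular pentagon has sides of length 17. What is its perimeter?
Perimeter = number of sides * side length
Perimeter = 5 * 17
Perimeter = 85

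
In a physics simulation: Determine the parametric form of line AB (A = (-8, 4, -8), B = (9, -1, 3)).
Direction vector d = B - A = (17, -5, 11)
x = -8 + 17t, y = 4 - 5t, z = -8 + 11t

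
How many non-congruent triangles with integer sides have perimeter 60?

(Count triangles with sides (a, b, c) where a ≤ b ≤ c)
With a ≤ b ≤ c and a + b + c = 60, the triangle inequality a + b > c gives c < 60/2, so c ≤ 29.
Iterate a from 1 to ⌊p/3⌋ = 20; for each a, b ranges from a to ⌊(p−a)/2⌋ with c = p − a − b, keeping only c ≥ b.
Triples: (2, 29, 29), (3, 28, 29), (4, 27, 29), …
Count = 75 triangles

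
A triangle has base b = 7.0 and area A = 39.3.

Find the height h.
A = ½bh  →  h = 2A/b
h = 2·39.3/7.0 = 11.23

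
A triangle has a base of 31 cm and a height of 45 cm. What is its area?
Area = (1/2) * base * height
Area = (1/2) * 31 * 45
Area = 697.50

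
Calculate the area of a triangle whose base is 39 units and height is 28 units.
Area = (1/2) * base * height
Area = (1/2) * 39 * 28
Area = 546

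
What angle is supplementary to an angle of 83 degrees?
Supplementary angles sum to 180 degrees.
Other angle = 180 - 83
Other angle = 97 degrees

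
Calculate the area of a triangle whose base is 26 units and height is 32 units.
Area = (1/2) * base * height
Area = (1/2) * 26 * 32
Area = 416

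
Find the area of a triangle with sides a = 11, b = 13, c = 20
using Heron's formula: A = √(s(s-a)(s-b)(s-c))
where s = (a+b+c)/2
s = (11+13+20)/2 = 22
A = √(22·11·9·2) = √4356 = 66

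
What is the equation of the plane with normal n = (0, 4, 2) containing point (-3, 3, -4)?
d = n·P = (0)(-3) + (4)(3) + (2)(-4) = 4
Plane: 4y + 2z = 4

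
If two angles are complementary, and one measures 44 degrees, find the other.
Complementary angles sum to 90 degrees.
Other angle = 90 - 44
Other angle = 46 degrees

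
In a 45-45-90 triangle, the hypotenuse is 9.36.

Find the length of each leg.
In a 45-45-90 triangle, hypotenuse = leg·√2  →  leg = hypotenuse/√2
leg = 9.36/√2 = 6.619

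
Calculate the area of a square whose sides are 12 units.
Area = s²
Area = 12²
Area = 144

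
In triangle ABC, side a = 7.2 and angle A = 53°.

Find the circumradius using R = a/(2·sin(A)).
R = a/(2·sin(A)) = 7.2/(2·sin(53°))
R = 7.2/(2·0.798636) = 7.2/1.597271 = 4.508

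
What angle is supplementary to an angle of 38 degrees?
Supplementary angles sum to 180 degrees.
Other angle = 180 - 38
Other angle = 142 degrees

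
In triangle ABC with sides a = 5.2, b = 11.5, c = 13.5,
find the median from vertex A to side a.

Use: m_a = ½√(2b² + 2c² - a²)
m_a = ½√(2·11.5² + 2·13.5² - 5.2²)
m_a = ½√(264.5 + 364.5 - 27.04) = ½√601.96 = 12.27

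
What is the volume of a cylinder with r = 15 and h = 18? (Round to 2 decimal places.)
Volume = pi * r² * h
Volume = pi * 15² * 18
Volume = pi * 225 * 18
Volume = pi * 4050
Volume = 12723.45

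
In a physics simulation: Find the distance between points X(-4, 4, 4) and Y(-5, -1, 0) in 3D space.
d = √[(-1)² + (-5)² + (-4)²] = √42 = 6.481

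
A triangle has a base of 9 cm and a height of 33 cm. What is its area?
Area = (1/2) * base * height
Area = (1/2) * 9 * 33
Area = 148.50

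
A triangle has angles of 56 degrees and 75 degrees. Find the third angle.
Sum of angles in a triangle = 180 degrees
Third angle = 180 - 56 - 75
Third angle = 49 degrees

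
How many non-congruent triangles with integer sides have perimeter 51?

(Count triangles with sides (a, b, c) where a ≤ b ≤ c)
With a ≤ b ≤ c and a + b + c = 51, the triangle inequality a + b > c gives c < 51/2, so c ≤ 25.
Iterate a from 1 to ⌊p/3⌋ = 17; for each a, b ranges from a to ⌊(p−a)/2⌋ with c = p − a − b, keeping only c ≥ b.
Triples: (1, 25, 25), (2, 24, 25), (3, 23, 25), …
Count = 61 triangles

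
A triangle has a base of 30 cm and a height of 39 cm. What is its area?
Area = (1/2) * base * height
Area = (1/2) * 30 * 39
Area = 585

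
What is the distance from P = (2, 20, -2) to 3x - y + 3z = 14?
d = |3(2) + (-1)(20) + 3(-2) - (14)| / √(3² + (-1)² + 3²) = 34/√19 = 7.8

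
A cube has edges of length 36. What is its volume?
Volume = s³
Volume = 36³
Volume = 46656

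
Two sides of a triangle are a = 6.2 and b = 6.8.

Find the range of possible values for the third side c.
By the triangle inequality: |a - b| < c < a + b
|6.2 - 6.8| < c < 6.2 + 6.8
0.6 < c < 13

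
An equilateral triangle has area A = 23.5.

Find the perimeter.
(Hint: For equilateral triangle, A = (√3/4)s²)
A = (√3/4)s²  →  s² = 4A/√3 = 4·23.5/√3 = 54.2709
s = 7.36688
Perimeter = 3s = 22.1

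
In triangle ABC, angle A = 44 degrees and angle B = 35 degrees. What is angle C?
Sum of angles in a triangle = 180 degrees
Third angle = 180 - 44 - 35
Third angle = 101 degrees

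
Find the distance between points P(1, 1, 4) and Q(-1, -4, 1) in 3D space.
d = √[(-2)² + (-5)² + (-3)²] = √38 = 6.164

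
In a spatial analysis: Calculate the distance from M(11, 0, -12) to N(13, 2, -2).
d = √[(2)² + (2)² + (10)²] = √108 = 10.39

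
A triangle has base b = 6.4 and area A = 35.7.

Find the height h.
A = ½bh  →  h = 2A/b
h = 2·35.7/6.4 = 11.16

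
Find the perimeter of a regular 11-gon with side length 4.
Perimeter = number of sides * side length
Perimeter = 11 * 4
Perimeter = 44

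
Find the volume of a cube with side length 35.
Volume = s³
Volume = 35³
Volume = 42875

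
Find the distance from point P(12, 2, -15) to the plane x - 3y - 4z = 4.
d = |1(12) + (-3)(2) + (-4)(-15) - (4)| / √(1² + (-3)² + (-4)²) = 62/√26 = 12.16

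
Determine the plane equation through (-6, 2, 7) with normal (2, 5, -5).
d = n·P = (2)(-6) + (5)(2) + (-5)(7) = -37
Plane: 2x + 5y - 5z = -37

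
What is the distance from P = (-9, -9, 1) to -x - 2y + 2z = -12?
d = |(-1)(-9) + (-2)(-9) + 2(1) - (-12)| / √((-1)² + (-2)² + 2²) = 41/√9 = 13.67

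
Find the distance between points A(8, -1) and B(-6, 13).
Using the distance formula: d = sqrt((x₂-x₁)² + (y₂-y₁)²)
dx = (-6) - 8 = -14
dy = 13 - (-1) = 14
d = sqrt((-14)² + 14²) = sqrt(196 + 196) = sqrt(392) = 19.80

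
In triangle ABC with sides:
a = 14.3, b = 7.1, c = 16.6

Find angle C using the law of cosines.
cos(C) = (a² + b² - c²)/(2ab)
cos(C) = (14.3² + 7.1² - 16.6²)/(2·14.3·7.1) = -20.66/203.06 = -0.101743
C = arccos(-0.101743) = 95.84°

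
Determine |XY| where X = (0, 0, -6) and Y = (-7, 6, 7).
d = √[(-7)² + (6)² + (13)²] = √254 = 15.94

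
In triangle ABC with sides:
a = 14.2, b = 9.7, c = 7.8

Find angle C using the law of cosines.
cos(C) = (a² + b² - c²)/(2ab)
cos(C) = (14.2² + 9.7² - 7.8²)/(2·14.2·9.7) = 234.89/275.48 = 0.852657
C = arccos(0.852657) = 31.5°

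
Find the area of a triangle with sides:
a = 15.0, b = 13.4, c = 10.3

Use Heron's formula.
s = (a+b+c)/2 = (15.0+13.4+10.3)/2 = 19.35
A = √(s(s-a)(s-b)(s-c)) = √(19.35·4.35·5.95·9.05)
A = √4532.48 = 67.32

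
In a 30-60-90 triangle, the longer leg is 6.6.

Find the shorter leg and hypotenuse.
In a 30-60-90 triangle, sides are in ratio 1 : √3 : 2.
Long leg = short leg·√3  →  short leg = 6.6/√3 = 3.811
Hypotenuse = 2·(short leg) = 2·6.6/√3 = 7.621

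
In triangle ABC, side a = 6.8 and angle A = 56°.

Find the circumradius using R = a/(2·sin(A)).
R = a/(2·sin(A)) = 6.8/(2·sin(56°))
R = 6.8/(2·0.829038) = 6.8/1.658075 = 4.101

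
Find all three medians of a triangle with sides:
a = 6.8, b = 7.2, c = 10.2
Using m_x = ½√(2y² + 2z² - x²):
m_a = ½√(2·7.2² + 2·10.2² - 6.8²) = ½√265.52 = 8.147
m_b = ½√(2·6.8² + 2·10.2² - 7.2²) = ½√248.72 = 7.885
m_c = ½√(2·6.8² + 2·7.2² - 10.2²) = ½√92.12 = 4.799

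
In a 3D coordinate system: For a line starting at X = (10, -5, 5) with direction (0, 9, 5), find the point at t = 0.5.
P(0.5) = (10 + 0(0.5), -5 + 9(0.5), 5 + 5(0.5)) = (10, -0.5, 7.5)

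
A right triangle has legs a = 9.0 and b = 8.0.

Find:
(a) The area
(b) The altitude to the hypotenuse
(a) Area = ½ab = ½·9.0·8.0 = 36
(b) Hypotenuse c = √(9.0² + 8.0²) = √145 = 12.0416
    Area = ½·c·h_c  →  h_c = 2·Area/c = 2·36/12.0416 = 5.979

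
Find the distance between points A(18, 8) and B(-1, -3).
Using the distance formula: d = sqrt((x₂-x₁)² + (y₂-y₁)²)
dx = (-1) - 18 = -19
dy = (-3) - 8 = -11
d = sqrt((-19)² + (-11)²) = sqrt(361 + 121) = sqrt(482) = 21.95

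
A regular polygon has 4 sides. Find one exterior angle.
Exterior angle of a regular n-gon = 360/n
Exterior angle = 360/4
Exterior angle = 90 degrees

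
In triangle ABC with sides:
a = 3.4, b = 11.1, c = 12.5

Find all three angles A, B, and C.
By the law of cosines:
cos(A) = (b² + c² - a²)/(2bc) = 0.965405  →  A = 15.11°
cos(B) = (a² + c² - b²)/(2ac) = 0.524706  →  B = 58.35°
cos(C) = (a² + b² - c²)/(2ab) = -0.284579  →  C = 106.5°
Check: A + B + C = 180.0° ✓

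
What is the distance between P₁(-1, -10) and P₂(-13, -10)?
Using the distance formula: d = sqrt((x₂-x₁)² + (y₂-y₁)²)
dx = (-13) - (-1) = -12
dy = (-10) - (-10) = 0
d = sqrt((-12)² + 0²) = sqrt(144 + 0) = sqrt(144) = 12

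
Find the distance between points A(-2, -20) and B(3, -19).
Using the distance formula: d = sqrt((x₂-x₁)² + (y₂-y₁)²)
dx = 3 - (-2) = 5
dy = (-19) - (-20) = 1
d = sqrt(5² + 1²) = sqrt(25 + 1) = sqrt(26) = 5.10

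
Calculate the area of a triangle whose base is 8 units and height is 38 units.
Area = (1/2) * base * height
Area = (1/2) * 8 * 38
Area = 152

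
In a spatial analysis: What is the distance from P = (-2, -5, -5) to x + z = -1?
d = |1(-2) + 0(-5) + 1(-5) - (-1)| / √(1² + 0² + 1²) = 6/√2 = 4.243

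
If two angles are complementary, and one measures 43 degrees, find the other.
Complementary angles sum to 90 degrees.
Other angle = 90 - 43
Other angle = 47 degrees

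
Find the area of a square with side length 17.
Area = s²
Area = 17²
Area = 289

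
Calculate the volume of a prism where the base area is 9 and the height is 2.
Volume = base area * height
Volume = 9 * 2
Volume = 18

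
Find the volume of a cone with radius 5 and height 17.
Volume = (1/3) * pi * r² * h
Volume = (1/3) * pi * 5² * 17
Volume = (1/3) * pi * 25 * 17
Volume = (1/3) * pi * 425
Volume = 445.06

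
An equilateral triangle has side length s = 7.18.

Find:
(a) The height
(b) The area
(a) Height h = s·√3/2 = 7.18·√3/2 = 6.218
(b) Area = (√3/4)·s² = (√3/4)·7.18² = (√3/4)·51.5524 = 22.32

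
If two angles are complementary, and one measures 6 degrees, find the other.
Complementary angles sum to 90 degrees.
Other angle = 90 - 6
Other angle = 84 degrees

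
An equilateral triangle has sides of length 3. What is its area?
Area = (sqrt(3)/4) * s²
Area = (sqrt(3)/4) * 3²
Area = (sqrt(3)/4) * 9
Area = 3.90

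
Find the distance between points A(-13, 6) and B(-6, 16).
Using the distance formula: d = sqrt((x₂-x₁)² + (y₂-y₁)²)
dx = (-6) - (-13) = 7
dy = 16 - 6 = 10
d = sqrt(7² + 10²) = sqrt(49 + 100) = sqrt(149) = 12.21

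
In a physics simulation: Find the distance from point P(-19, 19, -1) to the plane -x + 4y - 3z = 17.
d = |(-1)(-19) + 4(19) + (-3)(-1) - (17)| / √((-1)² + 4² + (-3)²) = 81/√26 = 15.89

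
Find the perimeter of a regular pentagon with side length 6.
Perimeter = number of sides * side length
Perimeter = 5 * 6
Perimeter = 30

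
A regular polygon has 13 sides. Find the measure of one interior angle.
Interior angle of a regular n-gon = (n-2)*180/n
Interior angle = (13-2)*180/13
Interior angle = 11*180/13
Interior angle = 1980/13
Interior angle = 152.31 degrees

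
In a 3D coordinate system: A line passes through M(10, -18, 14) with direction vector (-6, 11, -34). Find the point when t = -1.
P(-1) = (10 + (-6)(-1), -18 + 11(-1), 14 + (-34)(-1)) = (16, -29, 48)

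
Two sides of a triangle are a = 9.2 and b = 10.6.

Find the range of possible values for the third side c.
By the triangle inequality: |a - b| < c < a + b
|9.2 - 10.6| < c < 9.2 + 10.6
1.4 < c < 19.8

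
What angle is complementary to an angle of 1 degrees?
Complementary angles sum to 90 degrees.
Other angle = 90 - 1
Other angle = 89 degrees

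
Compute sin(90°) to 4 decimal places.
sin(90 degrees) = 1
Decimal approximation: 1.0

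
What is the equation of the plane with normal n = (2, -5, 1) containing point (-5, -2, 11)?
d = n·P = (2)(-5) + (-5)(-2) + (1)(11) = 11
Plane: 2x - 5y + z = 11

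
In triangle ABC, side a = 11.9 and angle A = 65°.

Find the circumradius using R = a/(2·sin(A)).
R = a/(2·sin(A)) = 11.9/(2·sin(65°))
R = 11.9/(2·0.906308) = 11.9/1.812616 = 6.565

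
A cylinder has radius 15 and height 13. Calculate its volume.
Volume = pi * r² * h
Volume = pi * 15² * 13
Volume = pi * 225 * 13
Volume = pi * 2925
Volume = 9189.16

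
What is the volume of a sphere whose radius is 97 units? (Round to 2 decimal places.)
Volume = (4/3) * pi * r³
Volume = (4/3) * pi * 97³
Volume = (4/3) * pi * 912673
Volume = 3822995.72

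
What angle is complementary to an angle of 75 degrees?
Complementary angles sum to 90 degrees.
Other angle = 90 - 75
Other angle = 15 degrees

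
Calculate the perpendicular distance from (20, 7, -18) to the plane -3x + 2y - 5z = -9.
d = |(-3)(20) + 2(7) + (-5)(-18) - (-9)| / √((-3)² + 2² + (-5)²) = 53/√38 = 8.598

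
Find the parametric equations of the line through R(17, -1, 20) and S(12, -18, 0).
Direction vector d = S - R = (-5, -17, -20)
x = 17 - 5t, y = -1 - 17t, z = 20 - 20t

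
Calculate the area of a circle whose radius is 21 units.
Area = pi * r²
Area = pi * 21²
Area = pi * 441
Area = 1385.44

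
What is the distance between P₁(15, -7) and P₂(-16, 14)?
Using the distance formula: d = sqrt((x₂-x₁)² + (y₂-y₁)²)
dx = (-16) - 15 = -31
dy = 14 - (-7) = 21
d = sqrt((-31)² + 21²) = sqrt(961 + 441) = sqrt(1402) = 37.44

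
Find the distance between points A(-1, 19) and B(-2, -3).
Using the distance formula: d = sqrt((x₂-x₁)² + (y₂-y₁)²)
dx = (-2) - (-1) = -1
dy = (-3) - 19 = -22
d = sqrt((-1)² + (-22)²) = sqrt(1 + 484) = sqrt(485) = 22.02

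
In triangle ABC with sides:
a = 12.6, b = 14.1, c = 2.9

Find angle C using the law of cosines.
cos(C) = (a² + b² - c²)/(2ab)
cos(C) = (12.6² + 14.1² - 2.9²)/(2·12.6·14.1) = 349.16/355.32 = 0.982664
C = arccos(0.982664) = 10.68°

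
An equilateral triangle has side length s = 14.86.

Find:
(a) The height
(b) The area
(a) Height h = s·√3/2 = 14.86·√3/2 = 12.87
(b) Area = (√3/4)·s² = (√3/4)·14.86² = (√3/4)·220.82 = 95.62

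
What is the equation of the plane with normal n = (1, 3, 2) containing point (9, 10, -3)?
d = n·P = (1)(9) + (3)(10) + (2)(-3) = 33
Plane: x + 3y + 2z = 33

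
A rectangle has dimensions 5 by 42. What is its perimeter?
Perimeter = 2 * (length + width)
Perimeter = 2 * (5 + 42)
Perimeter = 2 * 47
Perimeter = 94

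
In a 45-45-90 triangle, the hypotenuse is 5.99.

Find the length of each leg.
In a 45-45-90 triangle, hypotenuse = leg·√2  →  leg = hypotenuse/√2
leg = 5.99/√2 = 4.236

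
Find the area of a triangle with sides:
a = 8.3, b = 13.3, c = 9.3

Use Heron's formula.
s = (a+b+c)/2 = (8.3+13.3+9.3)/2 = 15.45
A = √(s(s-a)(s-b)(s-c)) = √(15.45·7.15·2.15·6.15)
A = √1460.66 = 38.22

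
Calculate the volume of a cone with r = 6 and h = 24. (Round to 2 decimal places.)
Volume = (1/3) * pi * r² * h
Volume = (1/3) * pi * 6² * 24
Volume = (1/3) * pi * 36 * 24
Volume = (1/3) * pi * 864
Volume = 904.78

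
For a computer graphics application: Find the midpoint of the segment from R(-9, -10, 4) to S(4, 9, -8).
Midpoint = ((-9+4)/2, (-10+9)/2, (4-8)/2) = (-2.5, -0.5, -2)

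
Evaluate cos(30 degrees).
cos(30 degrees) = sqrt(3)/2
Decimal approximation: 0.866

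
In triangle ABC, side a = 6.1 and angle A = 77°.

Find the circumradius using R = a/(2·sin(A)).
R = a/(2·sin(A)) = 6.1/(2·sin(77°))
R = 6.1/(2·0.974370) = 6.1/1.948740 = 3.13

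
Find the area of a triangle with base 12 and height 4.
Area = (1/2) * base * height
Area = (1/2) * 12 * 4
Area = 24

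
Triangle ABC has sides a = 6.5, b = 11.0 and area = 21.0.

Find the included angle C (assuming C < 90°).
Area = ½ab·sin(C)  →  sin(C) = 2·Area/(ab)
sin(C) = 2·21.0/(6.5·11.0) = 0.587413
C = arcsin(0.587413) = 35.97°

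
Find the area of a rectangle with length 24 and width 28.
Area = length * width
Area = 24 * 28
Area = 672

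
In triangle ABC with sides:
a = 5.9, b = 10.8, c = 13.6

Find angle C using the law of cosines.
cos(C) = (a² + b² - c²)/(2ab)
cos(C) = (5.9² + 10.8² - 13.6²)/(2·5.9·10.8) = -33.51/127.44 = -0.262947
C = arccos(-0.262947) = 105.2°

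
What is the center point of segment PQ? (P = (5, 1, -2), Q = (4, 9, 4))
Midpoint = ((5+4)/2, (1+9)/2, (-2+4)/2) = (4.5, 5, 1)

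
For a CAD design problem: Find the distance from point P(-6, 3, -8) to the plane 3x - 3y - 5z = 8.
d = |3(-6) + (-3)(3) + (-5)(-8) - (8)| / √(3² + (-3)² + (-5)²) = 5/√43 = 0.7625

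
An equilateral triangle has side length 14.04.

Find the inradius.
For an equilateral triangle, r = s/(2√3) where s is the side.
r = 14.04/(2√3) = 14.04/3.464102 = 4.053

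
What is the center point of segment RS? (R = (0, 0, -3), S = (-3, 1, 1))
Midpoint = ((0-3)/2, (0+1)/2, (-3+1)/2) = (-1.5, 0.5, -1)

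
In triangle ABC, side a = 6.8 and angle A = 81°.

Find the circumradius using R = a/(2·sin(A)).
R = a/(2·sin(A)) = 6.8/(2·sin(81°))
R = 6.8/(2·0.987688) = 6.8/1.975377 = 3.442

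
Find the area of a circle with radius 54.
Area = pi * r²
Area = pi * 54²
Area = pi * 2916
Area = 9160.88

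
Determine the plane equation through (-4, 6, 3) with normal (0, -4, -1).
d = n·P = (0)(-4) + (-4)(6) + (-1)(3) = -27
Plane: -4y - z = -27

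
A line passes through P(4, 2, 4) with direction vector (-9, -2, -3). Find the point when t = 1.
P(1) = (4 + (-9)(1), 2 + (-2)(1), 4 + (-3)(1)) = (-5, 0, 1)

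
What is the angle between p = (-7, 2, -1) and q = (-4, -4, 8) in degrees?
p·q = 12, |p|² = 54, |q|² = 96
cos θ = 12/√5184 ≈ 0.1667
θ ≈ 80.41°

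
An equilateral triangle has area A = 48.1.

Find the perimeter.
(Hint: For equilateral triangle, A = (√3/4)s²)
A = (√3/4)s²  →  s² = 4A/√3 = 4·48.1/√3 = 111.082
s = 10.5396
Perimeter = 3s = 31.62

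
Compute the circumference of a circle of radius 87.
Circumference = 2 * pi * r
Circumference = 2 * pi * 87
Circumference = 546.64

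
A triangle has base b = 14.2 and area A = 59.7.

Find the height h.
A = ½bh  →  h = 2A/b
h = 2·59.7/14.2 = 8.408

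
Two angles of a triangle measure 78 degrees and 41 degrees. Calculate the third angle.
Sum of angles in a triangle = 180 degrees
Third angle = 180 - 78 - 41
Third angle = 61 degrees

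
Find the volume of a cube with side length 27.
Volume = s³
Volume = 27³
Volume = 19683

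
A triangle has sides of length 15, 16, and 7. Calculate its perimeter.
Perimeter = sum of all sides
Perimeter = 15 + 16 + 7
Perimeter = 38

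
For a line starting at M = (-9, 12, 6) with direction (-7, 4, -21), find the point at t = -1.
P(-1) = (-9 + (-7)(-1), 12 + 4(-1), 6 + (-21)(-1)) = (-2, 8, 27)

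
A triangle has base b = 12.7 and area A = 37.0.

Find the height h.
A = ½bh  →  h = 2A/b
h = 2·37.0/12.7 = 5.827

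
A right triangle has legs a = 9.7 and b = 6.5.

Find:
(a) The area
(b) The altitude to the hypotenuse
(a) Area = ½ab = ½·9.7·6.5 = 31.525
(b) Hypotenuse c = √(9.7² + 6.5²) = √136.34 = 11.6765
    Area = ½·c·h_c  →  h_c = 2·Area/c = 2·31.525/11.6765 = 5.4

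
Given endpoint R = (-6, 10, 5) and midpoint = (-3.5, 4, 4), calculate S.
S = (2×(-3.5) - (-6), 2×4 - 10, 2×4 - 5) = (-1, -2, 3)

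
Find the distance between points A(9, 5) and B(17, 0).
Using the distance formula: d = sqrt((x₂-x₁)² + (y₂-y₁)²)
dx = 17 - 9 = 8
dy = 0 - 5 = -5
d = sqrt(8² + (-5)²) = sqrt(64 + 25) = sqrt(89) = 9.43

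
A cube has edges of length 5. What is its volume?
Volume = s³
Volume = 5³
Volume = 125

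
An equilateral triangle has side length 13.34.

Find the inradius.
For an equilateral triangle, r = s/(2√3) where s is the side.
r = 13.34/(2√3) = 13.34/3.464102 = 3.851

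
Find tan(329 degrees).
tan(329 degrees) = -0.6009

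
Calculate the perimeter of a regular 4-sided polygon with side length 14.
Perimeter = number of sides * side length
Perimeter = 4 * 14
Perimeter = 56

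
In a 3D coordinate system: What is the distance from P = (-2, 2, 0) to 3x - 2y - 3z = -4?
d = |3(-2) + (-2)(2) + (-3)(0) - (-4)| / √(3² + (-2)² + (-3)²) = 6/√22 = 1.279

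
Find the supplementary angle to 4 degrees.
Supplementary angles sum to 180 degrees.
Other angle = 180 - 4
Other angle = 176 degrees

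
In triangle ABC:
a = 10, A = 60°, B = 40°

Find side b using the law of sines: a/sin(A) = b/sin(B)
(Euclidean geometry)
b = a·sin(B)/sin(A) = 10·sin(40°)/sin(60°)
b = 10·0.642788/0.866025 = 7.422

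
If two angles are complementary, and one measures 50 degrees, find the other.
Complementary angles sum to 90 degrees.
Other angle = 90 - 50
Other angle = 40 degrees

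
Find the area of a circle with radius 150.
Area = pi * r²
Area = pi * 150²
Area = pi * 22500
Area = 70685.83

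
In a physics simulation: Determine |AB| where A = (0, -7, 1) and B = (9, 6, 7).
d = √[(9)² + (13)² + (6)²] = √286 = 16.91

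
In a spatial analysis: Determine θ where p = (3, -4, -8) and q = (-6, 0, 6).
p·q = -66, |p|² = 89, |q|² = 72
cos θ = -66/√6408 ≈ -0.8245
θ ≈ 145.5°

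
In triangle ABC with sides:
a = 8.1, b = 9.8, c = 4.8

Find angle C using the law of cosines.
cos(C) = (a² + b² - c²)/(2ab)
cos(C) = (8.1² + 9.8² - 4.8²)/(2·8.1·9.8) = 138.61/158.76 = 0.873079
C = arccos(0.873079) = 29.18°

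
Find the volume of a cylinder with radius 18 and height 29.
Volume = pi * r² * h
Volume = pi * 18² * 29
Volume = pi * 324 * 29
Volume = pi * 9396
Volume = 29518.40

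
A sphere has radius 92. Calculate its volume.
Volume = (4/3) * pi * r³
Volume = (4/3) * pi * 92³
Volume = (4/3) * pi * 778688
Volume = 3261760.67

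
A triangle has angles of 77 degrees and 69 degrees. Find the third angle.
Sum of angles in a triangle = 180 degrees
Third angle = 180 - 77 - 69
Third angle = 34 degrees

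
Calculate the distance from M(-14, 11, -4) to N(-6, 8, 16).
d = √[(8)² + (-3)² + (20)²] = √473 = 21.75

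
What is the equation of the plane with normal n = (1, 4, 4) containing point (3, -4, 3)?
d = n·P = (1)(3) + (4)(-4) + (4)(3) = -1
Plane: x + 4y + 4z = -1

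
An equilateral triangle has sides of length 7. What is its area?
Area = (sqrt(3)/4) * s²
Area = (sqrt(3)/4) * 7²
Area = (sqrt(3)/4) * 49
Area = 21.22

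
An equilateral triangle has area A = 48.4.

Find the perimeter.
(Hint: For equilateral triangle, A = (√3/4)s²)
A = (√3/4)s²  →  s² = 4A/√3 = 4·48.4/√3 = 111.775
s = 10.5724
Perimeter = 3s = 31.72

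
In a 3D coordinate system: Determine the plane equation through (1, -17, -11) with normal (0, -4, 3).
d = n·P = (0)(1) + (-4)(-17) + (3)(-11) = 35
Plane: -4y + 3z = 35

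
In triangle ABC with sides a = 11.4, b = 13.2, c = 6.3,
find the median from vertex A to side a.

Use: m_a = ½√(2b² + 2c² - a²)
m_a = ½√(2·13.2² + 2·6.3² - 11.4²)
m_a = ½√(348.48 + 79.38 - 129.96) = ½√297.9 = 8.63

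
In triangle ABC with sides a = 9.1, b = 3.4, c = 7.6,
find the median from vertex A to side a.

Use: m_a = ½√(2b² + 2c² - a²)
m_a = ½√(2·3.4² + 2·7.6² - 9.1²)
m_a = ½√(23.12 + 115.52 - 82.81) = ½√55.83 = 3.736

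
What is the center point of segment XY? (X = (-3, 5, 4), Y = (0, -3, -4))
Midpoint = ((-3+0)/2, (5-3)/2, (4-4)/2) = (-1.5, 1, 0)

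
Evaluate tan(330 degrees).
tan(330 degrees) = -0.5774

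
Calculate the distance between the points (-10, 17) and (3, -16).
Using the distance formula: d = sqrt((x₂-x₁)² + (y₂-y₁)²)
dx = 3 - (-10) = 13
dy = (-16) - 17 = -33
d = sqrt(13² + (-33)²) = sqrt(169 + 1089) = sqrt(1258) = 35.47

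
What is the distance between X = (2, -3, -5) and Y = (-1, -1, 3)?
d = √[(-3)² + (2)² + (8)²] = √77 = 8.775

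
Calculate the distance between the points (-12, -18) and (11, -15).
Using the distance formula: d = sqrt((x₂-x₁)² + (y₂-y₁)²)
dx = 11 - (-12) = 23
dy = (-15) - (-18) = 3
d = sqrt(23² + 3²) = sqrt(529 + 9) = sqrt(538) = 23.19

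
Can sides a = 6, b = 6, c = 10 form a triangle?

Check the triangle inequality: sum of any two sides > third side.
Yes, triangle inequality satisfied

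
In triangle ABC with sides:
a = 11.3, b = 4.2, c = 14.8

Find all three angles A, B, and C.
By the law of cosines:
cos(A) = (b² + c² - a²)/(2bc) = 0.876689  →  A = 28.75°
cos(B) = (a² + c² - b²)/(2ac) = 0.983885  →  B = 10.3°
cos(C) = (a² + b² - c²)/(2ab) = -0.776549  →  C = 140.9°
Check: A + B + C = 180.0° ✓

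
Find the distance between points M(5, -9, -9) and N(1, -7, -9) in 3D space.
d = √[(-4)² + (2)² + (0)²] = √20 = 4.472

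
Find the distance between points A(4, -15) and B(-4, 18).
Using the distance formula: d = sqrt((x₂-x₁)² + (y₂-y₁)²)
dx = (-4) - 4 = -8
dy = 18 - (-15) = 33
d = sqrt((-8)² + 33²) = sqrt(64 + 1089) = sqrt(1153) = 33.96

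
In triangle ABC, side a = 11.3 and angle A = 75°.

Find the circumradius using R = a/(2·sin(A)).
R = a/(2·sin(A)) = 11.3/(2·sin(75°))
R = 11.3/(2·0.965926) = 11.3/1.931852 = 5.849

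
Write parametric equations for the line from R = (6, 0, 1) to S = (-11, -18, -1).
Direction vector d = S - R = (-17, -18, -2)
x = 6 - 17t, y = 0 - 18t, z = 1 - 2t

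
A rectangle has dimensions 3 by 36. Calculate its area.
Area = length * width
Area = 3 * 36
Area = 108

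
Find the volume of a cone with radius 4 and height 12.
Volume = (1/3) * pi * r² * h
Volume = (1/3) * pi * 4² * 12
Volume = (1/3) * pi * 16 * 12
Volume = (1/3) * pi * 192
Volume = 201.06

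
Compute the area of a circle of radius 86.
Area = pi * r²
Area = pi * 86²
Area = pi * 7396
Area = 23235.22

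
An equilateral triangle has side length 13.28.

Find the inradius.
For an equilateral triangle, r = s/(2√3) where s is the side.
r = 13.28/(2√3) = 13.28/3.464102 = 3.834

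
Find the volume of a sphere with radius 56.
Volume = (4/3) * pi * r³
Volume = (4/3) * pi * 56³
Volume = (4/3) * pi * 175616
Volume = 735618.58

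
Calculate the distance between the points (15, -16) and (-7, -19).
Using the distance formula: d = sqrt((x₂-x₁)² + (y₂-y₁)²)
dx = (-7) - 15 = -22
dy = (-19) - (-16) = -3
d = sqrt((-22)² + (-3)²) = sqrt(484 + 9) = sqrt(493) = 22.20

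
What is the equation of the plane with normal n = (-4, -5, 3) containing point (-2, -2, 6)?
d = n·P = (-4)(-2) + (-5)(-2) + (3)(6) = 36
Plane: -4x - 5y + 3z = 36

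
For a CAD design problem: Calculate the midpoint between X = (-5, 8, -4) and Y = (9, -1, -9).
Midpoint = ((-5+9)/2, (8-1)/2, (-4-9)/2) = (2, 3.5, -6.5)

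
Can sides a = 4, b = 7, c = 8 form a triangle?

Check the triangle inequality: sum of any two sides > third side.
Yes, triangle inequality satisfied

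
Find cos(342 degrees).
cos(342 degrees) = 0.9511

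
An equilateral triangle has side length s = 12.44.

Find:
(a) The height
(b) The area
(a) Height h = s·√3/2 = 12.44·√3/2 = 10.77
(b) Area = (√3/4)·s² = (√3/4)·12.44² = (√3/4)·154.754 = 67.01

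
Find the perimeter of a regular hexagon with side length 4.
Perimeter = number of sides * side length
Perimeter = 6 * 4
Perimeter = 24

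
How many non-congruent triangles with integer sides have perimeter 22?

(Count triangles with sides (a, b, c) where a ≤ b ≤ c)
With a ≤ b ≤ c and a + b + c = 22, the triangle inequality a + b > c gives c < 22/2, so c ≤ 10.
Iterate a from 1 to ⌊p/3⌋ = 7; for each a, b ranges from a to ⌊(p−a)/2⌋ with c = p − a − b, keeping only c ≥ b.
Triples: (2, 10, 10), (3, 9, 10), (4, 8, 10), …
Count = 10 triangles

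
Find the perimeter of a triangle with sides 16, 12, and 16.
Perimeter = sum of all sides
Perimeter = 16 + 12 + 16
Perimeter = 44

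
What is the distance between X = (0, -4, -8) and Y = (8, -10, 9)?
d = √[(8)² + (-6)² + (17)²] = √389 = 19.72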